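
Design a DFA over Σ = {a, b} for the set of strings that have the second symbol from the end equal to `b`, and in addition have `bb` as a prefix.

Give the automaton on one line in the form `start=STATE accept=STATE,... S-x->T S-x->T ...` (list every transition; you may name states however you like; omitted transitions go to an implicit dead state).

Handle the two conditions separately and then intersect. The first has 7 states tracking the last 2 symbols read; the second has 4 states tracking whether the input so far still matches the prefix `bb`. A product state is a pair (one from each), accepting exactly when both do.
          a    b  
>  q0     q1   q2 
   q1     q3   q4 
   q2     q5   q6 
   q3     q3   q4 
   q4     q5   q7 
   q5     q3   q4 
 * q6     q8   q6 
   q7     q5   q7 
 * q8     q9  q10 
   q9     q9  q10 
   q10    q8   q6 
(> = start, * = accepting)

start=q0 accept=q6,q8 q0-a->q1 q0-b->q2 q1-a->q3 q1-b->q4 q2-a->q5 q2-b->q6 q3-a->q3 q3-b->q4 q4-a->q5 q4-b->q7 q5-a->q3 q5-b->q4 q6-a->q8 q6-b->q6 q7-a->q5 q7-b->q7 q8-a->q9 q8-b->q10 q9-a->q9 q9-b->q10 q10-a->q8 q10-b->q6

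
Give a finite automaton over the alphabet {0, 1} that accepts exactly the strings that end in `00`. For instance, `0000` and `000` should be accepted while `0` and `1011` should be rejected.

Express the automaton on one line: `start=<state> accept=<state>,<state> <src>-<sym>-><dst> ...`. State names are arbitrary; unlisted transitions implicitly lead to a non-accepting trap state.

Remember how much of `00` the current input suffix matches. State s0 means no match yet; s1 means the last symbol is `0`; s2 means the last 2 symbols are `00`. Only s2 accepts. On a mismatch, fall back to the longest proper suffix that is still a prefix of `00`.
A 3-state machine:
        0   1  
>  s0   s1  s0 
   s1   s2  s0 
 * s2   s2  s0 
(> = start, * = accepting)

start=s0 accept=s2 s0-0->s1 s0-1->s0 s1-0->s2 s1-1->s0 s2-0->s2 s2-1->s0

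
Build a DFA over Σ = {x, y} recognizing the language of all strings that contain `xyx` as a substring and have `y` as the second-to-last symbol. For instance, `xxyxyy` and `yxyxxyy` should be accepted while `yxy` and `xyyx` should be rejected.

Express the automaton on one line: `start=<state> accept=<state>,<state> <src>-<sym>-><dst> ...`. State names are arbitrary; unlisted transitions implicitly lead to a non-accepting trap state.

Build one automaton per condition and run them in lockstep. One (4 states) tracks whether and how much of `xyx` has been seen; the other (7 states) tracks the last 2 symbols read. Each combined state is a pair, one component from each; accept when both components accept. Equivalent product states are then merged.
A 7-state machine:
        x   y  
>  S0   S1  S0 
   S1   S1  S2 
   S2   S3  S0 
 * S3   S4  S5 
   S4   S4  S5 
   S5   S3  S6 
 * S6   S3  S6 
(> = start, * = accepting)

start=S0 accept=S3,S6 S0-x->S1 S0-y->S0 S1-x->S1 S1-y->S2 S2-x->S3 S2-y->S0 S3-x->S4 S3-y->S5 S4-x->S4 S4-y->S5 S5-x->S3 S5-y->S6 S6-x->S3 S6-y->S6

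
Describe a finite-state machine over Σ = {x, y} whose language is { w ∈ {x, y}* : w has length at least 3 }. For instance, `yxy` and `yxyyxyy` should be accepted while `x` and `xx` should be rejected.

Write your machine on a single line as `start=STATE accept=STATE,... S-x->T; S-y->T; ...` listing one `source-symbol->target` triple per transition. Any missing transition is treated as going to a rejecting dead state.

Count input length up to 4: every symbol moves from s0 toward s4, which means 'more than 3' and absorbs. Accept from {s3, s4}.
A 5-state machine:
        x   y  
>  s0   s1  s1 
   s1   s2  s2 
   s2   s3  s3 
 * s3   s4  s4 
 * s4   s4  s4 
(> = start, * = accepting)

start=s0; accept=s3,s4; s0-x->s1; s0-y->s1; s1-x->s2; s1-y->s2; s2-x->s3; s2-y->s3; s3-x->s4; s3-y->s4; s4-x->s4; s4-y->s4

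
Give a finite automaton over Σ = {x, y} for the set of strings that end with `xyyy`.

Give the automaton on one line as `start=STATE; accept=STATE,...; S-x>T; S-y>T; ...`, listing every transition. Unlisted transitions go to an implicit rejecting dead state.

start=A; accept=E; A-x>B; A-y>A; B-x>B; B-y>C; C-x>B; C-y>D; D-x>B; D-y>E; E-x>B; E-y>A

Let each state record the length of the longest suffix of the input read so far that is also a prefix of `xyyy`. B means the last symbol is `x`; C means the last 2 symbols are `xy`; D means the last 3 symbols are `xyy`; E means the last 4 symbols are `xyyy`. Accept only at E, where the string currently ends in `xyyy`.
       x  y 
>  A   B  A 
   B   B  C 
   C   B  D 
   D   B  E 
 * E   B  A 
(> = start, * = accepting)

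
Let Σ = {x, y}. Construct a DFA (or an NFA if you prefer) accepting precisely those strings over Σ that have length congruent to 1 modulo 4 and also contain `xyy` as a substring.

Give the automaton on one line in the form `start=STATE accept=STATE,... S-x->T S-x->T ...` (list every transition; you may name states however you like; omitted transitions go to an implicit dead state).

start=A accept=O A-x->B A-y->C B-x->D B-y->E C-x->D C-y->F D-x->G D-y->H E-x->G E-y->I F-x->G F-y->J G-x->K G-y->L H-x->K H-y->M I-x->M I-y->M J-x->K J-y->A K-x->B K-y->N L-x->B L-y->O M-x->O M-y->O N-x->D N-y->P O-x->P O-y->P P-x->I P-y->I

Build one automaton per condition and run them in lockstep. The first has 4 states tracking the input length modulo 4; the second has 4 states tracking whether and how much of `xyy` has been seen. A product state is a pair (one from each), accepting exactly when both do.
16 states suffice.
       x  y 
>  A   B  C 
   B   D  E 
   C   D  F 
   D   G  H 
   E   G  I 
   F   G  J 
   G   K  L 
   H   K  M 
   I   M  M 
   J   K  A 
   K   B  N 
   L   B  O 
   M   O  O 
   N   D  P 
 * O   P  P 
   P   I  I 
(> = start, * = accepting)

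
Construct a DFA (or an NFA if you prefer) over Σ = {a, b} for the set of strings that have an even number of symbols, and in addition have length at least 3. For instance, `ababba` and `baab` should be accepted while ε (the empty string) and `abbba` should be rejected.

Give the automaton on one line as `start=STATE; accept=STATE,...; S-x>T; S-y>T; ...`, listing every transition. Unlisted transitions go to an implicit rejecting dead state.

Run two small machines in parallel and take their product. The first has 2 states tracking the input length modulo 2; the second has 5 states tracking the input length, saturating at 4. A product state is a pair (one from each), accepting exactly when both do. Equivalent product states are then merged.
5 states suffice.
        a   b  
>  q0   q1  q1 
   q1   q2  q2 
   q2   q3  q3 
   q3   q4  q4 
 * q4   q3  q3 
(> = start, * = accepting)

start=q0; accept=q4; q0-a>q1; q0-b>q1; q1-a>q2; q1-b>q2; q2-a>q3; q2-b>q3; q3-a>q4; q3-b>q4; q4-a>q3; q4-b>q3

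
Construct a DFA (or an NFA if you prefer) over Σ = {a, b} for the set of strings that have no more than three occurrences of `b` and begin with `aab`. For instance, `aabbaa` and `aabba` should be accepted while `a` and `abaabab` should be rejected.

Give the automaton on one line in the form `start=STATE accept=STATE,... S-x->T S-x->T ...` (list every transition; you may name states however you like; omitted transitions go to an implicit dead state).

start=q0 accept=q6,q8,q10 q0-a->q1 q0-b->q2 q1-a->q3 q1-b->q2 q2-a->q2 q2-b->q4 q3-a->q5 q3-b->q6 q4-a->q4 q4-b->q7 q5-a->q5 q5-b->q2 q6-a->q6 q6-b->q8 q7-a->q7 q7-b->q9 q8-a->q8 q8-b->q10 q9-a->q9 q9-b->q9 q10-a->q10 q10-b->q11 q11-a->q11 q11-b->q11

Build one automaton per condition and run them in lockstep. One (5 states) tracks the count of `b`s, saturating at 4; the other (5 states) tracks whether the input so far still matches the prefix `aab`. Each combined state is a pair, one component from each; accept when both components accept.
With 12 states:
          a    b  
>  q0     q1   q2 
   q1     q3   q2 
   q2     q2   q4 
   q3     q5   q6 
   q4     q4   q7 
   q5     q5   q2 
 * q6     q6   q8 
   q7     q7   q9 
 * q8     q8  q10 
   q9     q9   q9 
 * q10   q10  q11 
   q11   q11  q11 
(> = start, * = accepting)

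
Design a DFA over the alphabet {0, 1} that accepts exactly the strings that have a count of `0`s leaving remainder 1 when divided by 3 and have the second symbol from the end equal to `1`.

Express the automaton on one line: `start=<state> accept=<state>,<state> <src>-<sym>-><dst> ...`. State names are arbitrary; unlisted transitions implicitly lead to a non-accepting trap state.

start=A accept=F,G A-0->B A-1->C B-0->D B-1->E C-0->F C-1->C D-0->A D-1->D E-0->D E-1->G F-0->D F-1->E G-0->D G-1->G

Build one automaton per condition and run them in lockstep. The first has 3 states tracking the count of `0`s modulo 3; the second has 7 states tracking the last 2 symbols read. A product state is a pair (one from each), accepting exactly when both do. Equivalent product states are then merged.
       0  1 
>  A   B  C 
   B   D  E 
   C   F  C 
   D   A  D 
   E   D  G 
 * F   D  E 
 * G   D  G 
(> = start, * = accepting)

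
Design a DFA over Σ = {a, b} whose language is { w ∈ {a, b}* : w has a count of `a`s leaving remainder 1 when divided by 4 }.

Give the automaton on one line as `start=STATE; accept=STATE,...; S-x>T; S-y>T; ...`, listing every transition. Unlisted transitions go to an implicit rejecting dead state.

start=q0; accept=q1; q0-a>q1; q0-b>q0; q1-a>q2; q1-b>q1; q2-a>q3; q2-b>q2; q3-a>q0; q3-b>q3

Keep the running count of `a`s modulo 4: each `a` advances along the cycle q0 → q1 → q2 → q3 → q0 while other symbols loop. Accept at q1.
4 states suffice.
        a   b  
>  q0   q1  q0 
 * q1   q2  q1 
   q2   q3  q2 
   q3   q0  q3 
(> = start, * = accepting)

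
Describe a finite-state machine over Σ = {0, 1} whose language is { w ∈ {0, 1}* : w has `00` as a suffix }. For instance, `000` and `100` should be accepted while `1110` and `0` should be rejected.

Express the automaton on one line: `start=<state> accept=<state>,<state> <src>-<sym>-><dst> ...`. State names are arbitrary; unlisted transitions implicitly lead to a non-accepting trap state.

start=s0 accept=s2 s0-0->s1 s0-1->s0 s1-0->s2 s1-1->s0 s2-0->s2 s2-1->s0

Let each state record the length of the longest suffix of the input read so far that is also a prefix of `00`. s1 means the last symbol is `0`; s2 means the last 2 symbols are `00`. Accept only at s2, where the string currently ends in `00`.
With 3 states:
        0   1  
>  s0   s1  s0 
   s1   s2  s0 
 * s2   s2  s0 
(> = start, * = accepting)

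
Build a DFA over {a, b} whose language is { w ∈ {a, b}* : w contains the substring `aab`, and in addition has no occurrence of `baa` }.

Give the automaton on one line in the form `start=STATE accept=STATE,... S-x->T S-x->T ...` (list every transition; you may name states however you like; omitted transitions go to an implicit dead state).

Build one automaton per condition and run them in lockstep. The first has 4 states tracking whether and how much of `aab` has been seen; the second has 4 states tracking partial matches of the forbidden pattern `baa`. A product state is a pair (one from each), accepting exactly when both do.
        a   b  
>  s0   s1  s2 
   s1   s3  s2 
   s2   s4  s2 
   s3   s3  s5 
   s4   s6  s2 
 * s5   s7  s5 
   s6   s6  s8 
 * s7   s8  s5 
   s8   s8  s8 
(> = start, * = accepting)

start=s0 accept=s5,s7 s0-a->s1 s0-b->s2 s1-a->s3 s1-b->s2 s2-a->s4 s2-b->s2 s3-a->s3 s3-b->s5 s4-a->s6 s4-b->s2 s5-a->s7 s5-b->s5 s6-a->s6 s6-b->s8 s7-a->s8 s7-b->s5 s8-a->s8 s8-b->s8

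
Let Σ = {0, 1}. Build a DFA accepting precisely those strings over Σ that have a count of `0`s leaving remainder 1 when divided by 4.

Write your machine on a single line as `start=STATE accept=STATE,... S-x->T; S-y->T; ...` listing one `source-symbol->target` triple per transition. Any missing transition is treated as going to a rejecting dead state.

start=A; accept=B; A-0->B; A-1->A; B-0->C; B-1->B; C-0->D; C-1->C; D-0->A; D-1->D

The only thing that matters is how many `0`s have appeared, reduced mod 4. Use one state per residue: A for 0, …, D for 3. Reading `0` moves to the next residue; anything else stays put. B is accepting.
4 states suffice.
       0  1 
>  A   B  A 
 * B   C  B 
   C   D  C 
   D   A  D 
(> = start, * = accepting)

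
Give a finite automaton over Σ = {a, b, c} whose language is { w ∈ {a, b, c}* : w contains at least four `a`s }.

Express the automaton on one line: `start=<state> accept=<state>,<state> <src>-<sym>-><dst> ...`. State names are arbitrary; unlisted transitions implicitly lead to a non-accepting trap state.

start=s0 accept=s4,s5 s0-a->s1 s0-b->s0 s0-c->s0 s1-a->s2 s1-b->s1 s1-c->s1 s2-a->s3 s2-b->s2 s2-c->s2 s3-a->s4 s3-b->s3 s3-c->s3 s4-a->s5 s4-b->s4 s4-c->s4 s5-a->s5 s5-b->s5 s5-c->s5

Only the number of `a`s matters, and only up to 5. Make a chain s0 → s1 → s2 → s3 → s4 → s5 advanced by each `a` (with s5 absorbing); every other symbol self-loops. The accepting set is {s4, s5}.
With 6 states:
        a   b   c  
>  s0   s1  s0  s0 
   s1   s2  s1  s1 
   s2   s3  s2  s2 
   s3   s4  s3  s3 
 * s4   s5  s4  s4 
 * s5   s5  s5  s5 
(> = start, * = accepting)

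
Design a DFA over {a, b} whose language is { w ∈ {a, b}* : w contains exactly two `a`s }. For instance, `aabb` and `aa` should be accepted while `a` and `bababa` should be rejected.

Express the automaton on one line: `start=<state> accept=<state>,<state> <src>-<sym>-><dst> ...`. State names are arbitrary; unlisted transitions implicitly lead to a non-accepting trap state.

Only the number of `a`s matters, and only up to 3. Make a chain S0 → S1 → S2 → S3 advanced by each `a` (with S3 absorbing); every other symbol self-loops. The accepting set is {S2}.
4 states suffice.
        a   b  
>  S0   S1  S0 
   S1   S2  S1 
 * S2   S3  S2 
   S3   S3  S3 
(> = start, * = accepting)

start=S0 accept=S2 S0-a->S1 S0-b->S0 S1-a->S2 S1-b->S1 S2-a->S3 S2-b->S2 S3-a->S3 S3-b->S3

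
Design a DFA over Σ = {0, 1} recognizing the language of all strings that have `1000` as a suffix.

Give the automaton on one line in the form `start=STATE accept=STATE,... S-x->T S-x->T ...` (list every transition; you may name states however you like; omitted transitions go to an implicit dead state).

Remember how much of `1000` the current input suffix matches. State A means no match yet; B means the last symbol is `1`; C means the last 2 symbols are `10`; D means the last 3 symbols are `100`; E means the last 4 symbols are `1000`. Only E accepts. On a mismatch, fall back to the longest proper suffix that is still a prefix of `1000`.
5 states suffice.
       0  1 
>  A   A  B 
   B   C  B 
   C   D  B 
   D   E  B 
 * E   A  B 
(> = start, * = accepting)

start=A accept=E A-0->A A-1->B B-0->C B-1->B C-0->D C-1->B D-0->E D-1->B E-0->A E-1->B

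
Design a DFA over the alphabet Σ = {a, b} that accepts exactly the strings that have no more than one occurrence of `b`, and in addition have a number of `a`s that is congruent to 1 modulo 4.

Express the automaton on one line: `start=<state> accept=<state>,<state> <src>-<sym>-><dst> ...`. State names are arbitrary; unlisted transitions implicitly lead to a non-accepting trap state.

Run two small machines in parallel and take their product. One (3 states) tracks the count of `b`s, saturating at 2; the other (4 states) tracks the count of `a`s modulo 4. Each combined state is a pair, one component from each; accept when both components accept. Equivalent product states are then merged.
9 states suffice.
        a   b  
>  s0   s1  s2 
 * s1   s3  s4 
   s2   s4  s5 
   s3   s6  s7 
 * s4   s7  s5 
   s5   s5  s5 
   s6   s0  s8 
   s7   s8  s5 
   s8   s2  s5 
(> = start, * = accepting)

start=s0 accept=s1,s4 s0-a->s1 s0-b->s2 s1-a->s3 s1-b->s4 s2-a->s4 s2-b->s5 s3-a->s6 s3-b->s7 s4-a->s7 s4-b->s5 s5-a->s5 s5-b->s5 s6-a->s0 s6-b->s8 s7-a->s8 s7-b->s5 s8-a->s2 s8-b->s5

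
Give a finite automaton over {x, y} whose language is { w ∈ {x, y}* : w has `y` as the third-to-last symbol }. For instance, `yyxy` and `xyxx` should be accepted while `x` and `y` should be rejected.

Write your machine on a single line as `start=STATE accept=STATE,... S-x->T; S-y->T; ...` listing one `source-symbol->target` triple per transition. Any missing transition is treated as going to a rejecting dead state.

start=q0; accept=q11,q12,q13,q14; q0-x->q1; q0-y->q2; q1-x->q3; q1-y->q4; q2-x->q5; q2-y->q6; q3-x->q7; q3-y->q8; q4-x->q9; q4-y->q10; q5-x->q11; q5-y->q12; q6-x->q13; q6-y->q14; q7-x->q7; q7-y->q8; q8-x->q9; q8-y->q10; q9-x->q11; q9-y->q12; q10-x->q13; q10-y->q14; q11-x->q7; q11-y->q8; q12-x->q9; q12-y->q10; q13-x->q11; q13-y->q12; q14-x->q13; q14-y->q14

A DFA must remember the last 3 symbols (since which symbol is third-to-last isn't known until the input ends). Use one state per possible window of the last ≤3 symbols; accept from those whose window starts with `y`.
A 15-state machine:
          x    y  
>  q0     q1   q2 
   q1     q3   q4 
   q2     q5   q6 
   q3     q7   q8 
   q4     q9  q10 
   q5    q11  q12 
   q6    q13  q14 
   q7     q7   q8 
   q8     q9  q10 
   q9    q11  q12 
   q10   q13  q14 
 * q11    q7   q8 
 * q12    q9  q10 
 * q13   q11  q12 
 * q14   q13  q14 
(> = start, * = accepting)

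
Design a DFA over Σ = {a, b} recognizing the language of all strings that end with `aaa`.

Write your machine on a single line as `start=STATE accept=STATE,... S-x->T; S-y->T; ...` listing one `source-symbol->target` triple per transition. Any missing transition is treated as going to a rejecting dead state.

start=s0; accept=s3; s0-a->s1; s0-b->s0; s1-a->s2; s1-b->s0; s2-a->s3; s2-b->s0; s3-a->s3; s3-b->s0

Remember how much of `aaa` the current input suffix matches. State s0 means no match yet; s1 means the last symbol is `a`; s2 means the last 2 symbols are `aa`; s3 means the last 3 symbols are `aaa`. Only s3 accepts. On a mismatch, fall back to the longest proper suffix that is still a prefix of `aaa`.
A 4-state machine:
        a   b  
>  s0   s1  s0 
   s1   s2  s0 
   s2   s3  s0 
 * s3   s3  s0 
(> = start, * = accepting)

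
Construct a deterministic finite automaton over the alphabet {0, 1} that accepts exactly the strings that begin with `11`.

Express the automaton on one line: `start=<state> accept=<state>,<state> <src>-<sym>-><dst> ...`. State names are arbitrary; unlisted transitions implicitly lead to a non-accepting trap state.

Check the first 2 symbols one by one: q0 through q1 record how many have matched `11` so far; any wrong symbol goes to the dead state q3. After all 2 match we enter the accepting sink q2.
4 states suffice.
        0   1  
>  q0   q3  q1 
   q1   q3  q2 
 * q2   q2  q2 
   q3   q3  q3 
(> = start, * = accepting)

start=q0 accept=q2 q0-0->q3 q0-1->q1 q1-0->q3 q1-1->q2 q2-0->q2 q2-1->q2 q3-0->q3 q3-1->q3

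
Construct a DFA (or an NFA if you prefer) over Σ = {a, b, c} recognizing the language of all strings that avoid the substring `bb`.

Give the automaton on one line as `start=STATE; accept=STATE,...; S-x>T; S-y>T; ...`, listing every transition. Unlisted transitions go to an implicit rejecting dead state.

start=s0; accept=s0,s1; s0-a>s0; s0-b>s1; s0-c>s0; s1-a>s0; s1-b>s2; s1-c>s0; s2-a>s2; s2-b>s2; s2-c>s2

Track partial matches of the forbidden pattern `bb`. State s2 is a dead state reached once `bb` has occurred; every other state accepts. s0 means no part of `bb` is currently matched.
A 3-state machine:
        a   b   c  
>* s0   s0  s1  s0 
 * s1   s0  s2  s0 
   s2   s2  s2  s2 
(> = start, * = accepting)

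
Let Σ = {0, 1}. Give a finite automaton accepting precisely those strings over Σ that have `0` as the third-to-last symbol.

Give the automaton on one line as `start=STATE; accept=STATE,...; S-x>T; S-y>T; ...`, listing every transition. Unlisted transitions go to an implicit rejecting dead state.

A DFA must remember the last 3 symbols (since which symbol is third-to-last isn't known until the input ends). Use one state per possible window of the last ≤3 symbols; accept from those whose window starts with `0`.
A 15-state machine:
       0  1 
>  A   B  C 
   B   D  E 
   C   F  G 
   D   H  I 
   E   J  K 
   F   L  M 
   G   N  O 
 * H   H  I 
 * I   J  K 
 * J   L  M 
 * K   N  O 
   L   H  I 
   M   J  K 
   N   L  M 
   O   N  O 
(> = start, * = accepting)

start=A; accept=H,I,J,K; A-0>B; A-1>C; B-0>D; B-1>E; C-0>F; C-1>G; D-0>H; D-1>I; E-0>J; E-1>K; F-0>L; F-1>M; G-0>N; G-1>O; H-0>H; H-1>I; I-0>J; I-1>K; J-0>L; J-1>M; K-0>N; K-1>O; L-0>H; L-1>I; M-0>J; M-1>K; N-0>L; N-1>M; O-0>N; O-1>O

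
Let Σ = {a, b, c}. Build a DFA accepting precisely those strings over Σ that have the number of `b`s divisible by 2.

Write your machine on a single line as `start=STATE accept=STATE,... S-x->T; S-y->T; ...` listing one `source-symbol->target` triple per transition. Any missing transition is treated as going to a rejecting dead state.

Keep the running count of `b`s modulo 2: each `b` advances along the cycle s0 → s1 → s0 while other symbols loop. Accept at s0.
2 states suffice.
        a   b   c  
>* s0   s0  s1  s0 
   s1   s1  s0  s1 
(> = start, * = accepting)

start=s0; accept=s0; s0-a->s0; s0-b->s1; s0-c->s0; s1-a->s1; s1-b->s0; s1-c->s1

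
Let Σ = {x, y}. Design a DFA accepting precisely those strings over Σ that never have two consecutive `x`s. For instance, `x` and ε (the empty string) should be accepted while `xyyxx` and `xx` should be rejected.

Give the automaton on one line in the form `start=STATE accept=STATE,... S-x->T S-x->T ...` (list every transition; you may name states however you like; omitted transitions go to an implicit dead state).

Track partial matches of the forbidden pattern `xx`. State q2 is a dead state reached once `xx` has occurred; every other state accepts. q0 means no part of `xx` is currently matched.
        x   y  
>* q0   q1  q0 
 * q1   q2  q0 
   q2   q2  q2 
(> = start, * = accepting)

start=q0 accept=q0,q1 q0-x->q1 q0-y->q0 q1-x->q2 q1-y->q0 q2-x->q2 q2-y->q2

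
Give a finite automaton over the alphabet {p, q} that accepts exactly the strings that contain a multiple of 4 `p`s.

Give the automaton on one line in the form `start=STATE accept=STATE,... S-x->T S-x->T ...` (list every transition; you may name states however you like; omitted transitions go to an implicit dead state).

Keep the running count of `p`s modulo 4: each `p` advances along the cycle A → B → C → D → A while other symbols loop. Accept at A.
       p  q 
>* A   B  A 
   B   C  B 
   C   D  C 
   D   A  D 
(> = start, * = accepting)

start=A accept=A A-p->B A-q->A B-p->C B-q->B C-p->D C-q->C D-p->A D-q->D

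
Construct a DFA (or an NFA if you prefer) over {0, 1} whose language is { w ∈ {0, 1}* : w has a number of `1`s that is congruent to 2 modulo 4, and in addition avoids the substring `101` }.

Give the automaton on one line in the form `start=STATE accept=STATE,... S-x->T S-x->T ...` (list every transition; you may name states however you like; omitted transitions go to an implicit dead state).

Handle the two conditions separately and then intersect. One (4 states) tracks the count of `1`s modulo 4; the other (4 states) tracks partial matches of the forbidden pattern `101`. Each combined state is a pair, one component from each; accept when both components accept.
          0    1  
>  q0     q0   q1 
   q1     q2   q3 
   q2     q4   q5 
 * q3     q6   q7 
   q4     q4   q3 
   q5     q5   q8 
 * q6     q9   q8 
   q7    q10  q11 
   q8     q8  q12 
 * q9     q9   q7 
   q10   q13  q12 
   q11   q14   q1 
   q12   q12  q15 
   q13   q13  q11 
   q14    q0  q15 
   q15   q15   q5 
(> = start, * = accepting)

start=q0 accept=q3,q6,q9 q0-0->q0 q0-1->q1 q1-0->q2 q1-1->q3 q2-0->q4 q2-1->q5 q3-0->q6 q3-1->q7 q4-0->q4 q4-1->q3 q5-0->q5 q5-1->q8 q6-0->q9 q6-1->q8 q7-0->q10 q7-1->q11 q8-0->q8 q8-1->q12 q9-0->q9 q9-1->q7 q10-0->q13 q10-1->q12 q11-0->q14 q11-1->q1 q12-0->q12 q12-1->q15 q13-0->q13 q13-1->q11 q14-0->q0 q14-1->q15 q15-0->q15 q15-1->q5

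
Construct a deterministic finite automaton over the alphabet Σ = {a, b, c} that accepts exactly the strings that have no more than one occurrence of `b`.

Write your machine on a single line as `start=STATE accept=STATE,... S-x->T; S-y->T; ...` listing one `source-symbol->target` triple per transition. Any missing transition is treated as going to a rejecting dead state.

Count `b`s, saturating at 2: state s0 means no `b` yet, s1 means one `b` seen, s2 means more than one. Each `b` increments (capped at s2); other symbols loop. Accept from {s0, s1}.
        a   b   c  
>* s0   s0  s1  s0 
 * s1   s1  s2  s1 
   s2   s2  s2  s2 
(> = start, * = accepting)

start=s0; accept=s0,s1; s0-a->s0; s0-b->s1; s0-c->s0; s1-a->s1; s1-b->s2; s1-c->s1; s2-a->s2; s2-b->s2; s2-c->s2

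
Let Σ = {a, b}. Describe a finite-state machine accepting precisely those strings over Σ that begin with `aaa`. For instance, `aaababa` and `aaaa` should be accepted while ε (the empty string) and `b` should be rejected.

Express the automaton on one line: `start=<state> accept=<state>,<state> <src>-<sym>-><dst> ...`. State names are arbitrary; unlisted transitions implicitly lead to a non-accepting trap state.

start=q0 accept=q3 q0-a->q1 q0-b->q4 q1-a->q2 q1-b->q4 q2-a->q3 q2-b->q4 q3-a->q3 q3-b->q3 q4-a->q4 q4-b->q4

Check the first 3 symbols one by one: q0 through q2 record how many have matched `aaa` so far; any wrong symbol goes to the dead state q4. After all 3 match we enter the accepting sink q3.
With 5 states:
        a   b  
>  q0   q1  q4 
   q1   q2  q4 
   q2   q3  q4 
 * q3   q3  q3 
   q4   q4  q4 
(> = start, * = accepting)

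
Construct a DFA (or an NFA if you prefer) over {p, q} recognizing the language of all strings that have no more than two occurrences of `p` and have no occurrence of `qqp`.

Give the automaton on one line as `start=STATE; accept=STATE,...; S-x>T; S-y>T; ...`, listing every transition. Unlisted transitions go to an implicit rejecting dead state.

start=S0; accept=S0,S1,S2,S3,S4,S5,S7,S8,S11; S0-p>S1; S0-q>S2; S1-p>S3; S1-q>S4; S2-p>S1; S2-q>S5; S3-p>S6; S3-q>S7; S4-p>S3; S4-q>S8; S5-p>S9; S5-q>S5; S6-p>S6; S6-q>S10; S7-p>S6; S7-q>S11; S8-p>S12; S8-q>S8; S9-p>S12; S9-q>S9; S10-p>S6; S10-q>S13; S11-p>S14; S11-q>S11; S12-p>S14; S12-q>S12; S13-p>S14; S13-q>S13; S14-p>S14; S14-q>S14

Handle the two conditions separately and then intersect. One (4 states) tracks the count of `p`s, saturating at 3; the other (4 states) tracks partial matches of the forbidden pattern `qqp`. Each combined state is a pair, one component from each; accept when both components accept.
A 15-state machine:
          p    q  
>* S0     S1   S2 
 * S1     S3   S4 
 * S2     S1   S5 
 * S3     S6   S7 
 * S4     S3   S8 
 * S5     S9   S5 
   S6     S6  S10 
 * S7     S6  S11 
 * S8    S12   S8 
   S9    S12   S9 
   S10    S6  S13 
 * S11   S14  S11 
   S12   S14  S12 
   S13   S14  S13 
   S14   S14  S14 
(> = start, * = accepting)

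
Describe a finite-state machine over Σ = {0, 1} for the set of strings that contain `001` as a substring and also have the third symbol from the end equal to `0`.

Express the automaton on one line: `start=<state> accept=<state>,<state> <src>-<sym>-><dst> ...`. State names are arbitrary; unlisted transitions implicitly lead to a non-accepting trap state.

start=s0 accept=s8,s15,s16,s21 s0-0->s1 s0-1->s2 s1-0->s3 s1-1->s4 s2-0->s5 s2-1->s6 s3-0->s7 s3-1->s8 s4-0->s9 s4-1->s10 s5-0->s11 s5-1->s12 s6-0->s13 s6-1->s14 s7-0->s7 s7-1->s8 s8-0->s15 s8-1->s16 s9-0->s11 s9-1->s12 s10-0->s13 s10-1->s14 s11-0->s7 s11-1->s8 s12-0->s9 s12-1->s10 s13-0->s11 s13-1->s12 s14-0->s13 s14-1->s14 s15-0->s17 s15-1->s18 s16-0->s19 s16-1->s20 s17-0->s21 s17-1->s8 s18-0->s15 s18-1->s16 s19-0->s17 s19-1->s18 s20-0->s19 s20-1->s20 s21-0->s21 s21-1->s8

Handle the two conditions separately and then intersect. One (4 states) tracks whether and how much of `001` has been seen; the other (15 states) tracks the last 3 symbols read. Each combined state is a pair, one component from each; accept when both components accept.
A 22-state machine:
          0    1  
>  s0     s1   s2 
   s1     s3   s4 
   s2     s5   s6 
   s3     s7   s8 
   s4     s9  s10 
   s5    s11  s12 
   s6    s13  s14 
   s7     s7   s8 
 * s8    s15  s16 
   s9    s11  s12 
   s10   s13  s14 
   s11    s7   s8 
   s12    s9  s10 
   s13   s11  s12 
   s14   s13  s14 
 * s15   s17  s18 
 * s16   s19  s20 
   s17   s21   s8 
   s18   s15  s16 
   s19   s17  s18 
   s20   s19  s20 
 * s21   s21   s8 
(> = start, * = accepting)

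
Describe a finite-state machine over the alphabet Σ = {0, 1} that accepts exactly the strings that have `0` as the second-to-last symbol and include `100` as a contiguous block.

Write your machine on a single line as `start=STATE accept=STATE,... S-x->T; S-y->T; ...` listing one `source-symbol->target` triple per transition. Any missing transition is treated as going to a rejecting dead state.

Run two small machines in parallel and take their product. The first has 7 states tracking the last 2 symbols read; the second has 4 states tracking whether and how much of `100` has been seen. A product state is a pair (one from each), accepting exactly when both do.
          0    1  
>  S0     S1   S2 
   S1     S3   S4 
   S2     S5   S6 
   S3     S3   S4 
   S4     S5   S6 
   S5     S7   S4 
   S6     S5   S6 
 * S7     S7   S8 
 * S8     S9  S10 
   S9     S7   S8 
   S10    S9  S10 
(> = start, * = accepting)

start=S0; accept=S7,S8; S0-0->S1; S0-1->S2; S1-0->S3; S1-1->S4; S2-0->S5; S2-1->S6; S3-0->S3; S3-1->S4; S4-0->S5; S4-1->S6; S5-0->S7; S5-1->S4; S6-0->S5; S6-1->S6; S7-0->S7; S7-1->S8; S8-0->S9; S8-1->S10; S9-0->S7; S9-1->S8; S10-0->S9; S10-1->S10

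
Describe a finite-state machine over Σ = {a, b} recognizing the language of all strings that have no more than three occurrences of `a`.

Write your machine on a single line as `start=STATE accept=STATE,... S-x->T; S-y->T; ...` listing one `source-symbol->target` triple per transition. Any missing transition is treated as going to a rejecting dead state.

start=S0; accept=S0,S1,S2,S3; S0-a->S1; S0-b->S0; S1-a->S2; S1-b->S1; S2-a->S3; S2-b->S2; S3-a->S4; S3-b->S3; S4-a->S4; S4-b->S4

Count `a`s, saturating at 4: states S0 through S3 mean 0 through 3 `a`s seen; S4 means more than 3. Each `a` increments (capped at S4); other symbols loop. Accept from {S0, S1, S2, S3}.
A 5-state machine:
        a   b  
>* S0   S1  S0 
 * S1   S2  S1 
 * S2   S3  S2 
 * S3   S4  S3 
   S4   S4  S4 
(> = start, * = accepting)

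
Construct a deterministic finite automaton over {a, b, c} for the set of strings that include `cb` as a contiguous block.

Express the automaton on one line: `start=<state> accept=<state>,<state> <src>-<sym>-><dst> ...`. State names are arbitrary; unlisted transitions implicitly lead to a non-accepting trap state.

start=q0 accept=q2 q0-a->q0 q0-b->q0 q0-c->q1 q1-a->q0 q1-b->q2 q1-c->q1 q2-a->q2 q2-b->q2 q2-c->q2

States q0..q1 record the length of the longest prefix of `cb` that matches the current input suffix. Reaching q2 means `cb` has been seen, and we stay there forever. Accept from q2.
3 states suffice.
        a   b   c  
>  q0   q0  q0  q1 
   q1   q0  q2  q1 
 * q2   q2  q2  q2 
(> = start, * = accepting)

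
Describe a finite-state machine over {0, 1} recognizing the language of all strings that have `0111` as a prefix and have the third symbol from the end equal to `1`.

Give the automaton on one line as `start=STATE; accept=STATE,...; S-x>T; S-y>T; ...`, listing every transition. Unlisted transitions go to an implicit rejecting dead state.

Handle the two conditions separately and then intersect. One (6 states) tracks whether the input so far still matches the prefix `0111`; the other (15 states) tracks the last 3 symbols read. Each combined state is a pair, one component from each; accept when both components accept. Minimizing collapses redundant product states.
          0    1  
>  q0     q1   q2 
   q1     q2   q3 
   q2     q2   q2 
   q3     q2   q4 
   q4     q2   q5 
 * q5     q6   q5 
 * q6     q7   q8 
 * q7     q9  q10 
 * q8    q11  q12 
   q9     q9  q10 
   q10   q11  q12 
   q11    q7   q8 
   q12    q6   q5 
(> = start, * = accepting)

start=q0; accept=q5,q6,q7,q8; q0-0>q1; q0-1>q2; q1-0>q2; q1-1>q3; q2-0>q2; q2-1>q2; q3-0>q2; q3-1>q4; q4-0>q2; q4-1>q5; q5-0>q6; q5-1>q5; q6-0>q7; q6-1>q8; q7-0>q9; q7-1>q10; q8-0>q11; q8-1>q12; q9-0>q9; q9-1>q10; q10-0>q11; q10-1>q12; q11-0>q7; q11-1>q8; q12-0>q6; q12-1>q5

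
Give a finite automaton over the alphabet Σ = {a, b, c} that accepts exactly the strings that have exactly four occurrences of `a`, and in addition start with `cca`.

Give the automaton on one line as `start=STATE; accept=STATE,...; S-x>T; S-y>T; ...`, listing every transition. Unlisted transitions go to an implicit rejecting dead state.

start=q0; accept=q7; q0-a>q1; q0-b>q1; q0-c>q2; q1-a>q1; q1-b>q1; q1-c>q1; q2-a>q1; q2-b>q1; q2-c>q3; q3-a>q4; q3-b>q1; q3-c>q1; q4-a>q5; q4-b>q4; q4-c>q4; q5-a>q6; q5-b>q5; q5-c>q5; q6-a>q7; q6-b>q6; q6-c>q6; q7-a>q1; q7-b>q7; q7-c>q7

Build one automaton per condition and run them in lockstep. The first has 6 states tracking the count of `a`s, saturating at 5; the second has 5 states tracking whether the input so far still matches the prefix `cca`. A product state is a pair (one from each), accepting exactly when both do. After merging equivalent states the machine shrinks.
With 8 states:
        a   b   c  
>  q0   q1  q1  q2 
   q1   q1  q1  q1 
   q2   q1  q1  q3 
   q3   q4  q1  q1 
   q4   q5  q4  q4 
   q5   q6  q5  q5 
   q6   q7  q6  q6 
 * q7   q1  q7  q7 
(> = start, * = accepting)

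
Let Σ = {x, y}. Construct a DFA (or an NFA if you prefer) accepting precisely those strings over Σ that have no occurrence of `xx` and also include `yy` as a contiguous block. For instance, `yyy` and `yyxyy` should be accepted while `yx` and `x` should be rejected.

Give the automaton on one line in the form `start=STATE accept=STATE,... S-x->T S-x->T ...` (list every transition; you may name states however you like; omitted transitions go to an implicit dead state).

Run two small machines in parallel and take their product. The first has 3 states tracking partial matches of the forbidden pattern `xx`; the second has 3 states tracking whether and how much of `yy` has been seen. A product state is a pair (one from each), accepting exactly when both do. Minimizing collapses redundant product states.
6 states suffice.
       x  y 
>  A   B  C 
   B   D  C 
   C   B  E 
   D   D  D 
 * E   F  E 
 * F   D  E 
(> = start, * = accepting)

start=A accept=E,F A-x->B A-y->C B-x->D B-y->C C-x->B C-y->E D-x->D D-y->D E-x->F E-y->E F-x->D F-y->E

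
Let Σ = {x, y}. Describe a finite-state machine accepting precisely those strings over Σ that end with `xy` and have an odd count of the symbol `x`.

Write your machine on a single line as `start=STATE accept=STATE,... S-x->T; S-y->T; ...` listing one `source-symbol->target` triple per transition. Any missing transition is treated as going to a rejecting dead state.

Run two small machines in parallel and take their product. The first has 3 states tracking how much of the suffix `xy` has currently been matched; the second has 2 states tracking the count of `x`s modulo 2. A product state is a pair (one from each), accepting exactly when both do.
With 6 states:
        x   y  
>  q0   q1  q0 
   q1   q2  q3 
   q2   q1  q4 
 * q3   q2  q5 
   q4   q1  q0 
   q5   q2  q5 
(> = start, * = accepting)

start=q0; accept=q3; q0-x->q1; q0-y->q0; q1-x->q2; q1-y->q3; q2-x->q1; q2-y->q4; q3-x->q2; q3-y->q5; q4-x->q1; q4-y->q0; q5-x->q2; q5-y->q5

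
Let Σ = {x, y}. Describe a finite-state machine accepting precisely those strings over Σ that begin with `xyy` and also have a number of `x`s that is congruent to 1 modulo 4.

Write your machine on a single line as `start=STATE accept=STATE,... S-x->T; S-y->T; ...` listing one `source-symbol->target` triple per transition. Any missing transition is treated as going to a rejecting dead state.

Handle the two conditions separately and then intersect. One (5 states) tracks whether the input so far still matches the prefix `xyy`; the other (4 states) tracks the count of `x`s modulo 4. Each combined state is a pair, one component from each; accept when both components accept.
An 11-state machine:
       x  y 
>  A   B  C 
   B   D  E 
   C   F  C 
   D   G  D 
   E   D  H 
   F   D  F 
   G   C  G 
 * H   I  H 
   I   J  I 
   J   K  J 
   K   H  K 
(> = start, * = accepting)

start=A; accept=H; A-x->B; A-y->C; B-x->D; B-y->E; C-x->F; C-y->C; D-x->G; D-y->D; E-x->D; E-y->H; F-x->D; F-y->F; G-x->C; G-y->G; H-x->I; H-y->H; I-x->J; I-y->I; J-x->K; J-y->J; K-x->H; K-y->K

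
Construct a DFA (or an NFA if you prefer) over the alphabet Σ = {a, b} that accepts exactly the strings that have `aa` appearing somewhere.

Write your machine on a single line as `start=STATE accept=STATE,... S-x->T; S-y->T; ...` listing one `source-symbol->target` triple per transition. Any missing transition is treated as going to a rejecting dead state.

States q0..q1 record the length of the longest prefix of `aa` that matches the current input suffix. Reaching q2 means `aa` has been seen, and we stay there forever. Accept from q2.
With 3 states:
        a   b  
>  q0   q1  q0 
   q1   q2  q0 
 * q2   q2  q2 
(> = start, * = accepting)

start=q0; accept=q2; q0-a->q1; q0-b->q0; q1-a->q2; q1-b->q0; q2-a->q2; q2-b->q2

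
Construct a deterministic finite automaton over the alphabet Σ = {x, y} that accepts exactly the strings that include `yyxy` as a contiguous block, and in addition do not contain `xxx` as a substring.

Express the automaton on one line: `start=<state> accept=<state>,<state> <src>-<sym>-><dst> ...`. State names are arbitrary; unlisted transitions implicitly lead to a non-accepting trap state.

start=q0 accept=q8,q10,q12 q0-x->q1 q0-y->q2 q1-x->q3 q1-y->q2 q2-x->q1 q2-y->q4 q3-x->q5 q3-y->q2 q4-x->q6 q4-y->q4 q5-x->q5 q5-y->q7 q6-x->q3 q6-y->q8 q7-x->q5 q7-y->q9 q8-x->q10 q8-y->q8 q9-x->q11 q9-y->q9 q10-x->q12 q10-y->q8 q11-x->q5 q11-y->q13 q12-x->q13 q12-y->q8 q13-x->q13 q13-y->q13

Handle the two conditions separately and then intersect. The first has 5 states tracking whether and how much of `yyxy` has been seen; the second has 4 states tracking partial matches of the forbidden pattern `xxx`. A product state is a pair (one from each), accepting exactly when both do.
          x    y  
>  q0     q1   q2 
   q1     q3   q2 
   q2     q1   q4 
   q3     q5   q2 
   q4     q6   q4 
   q5     q5   q7 
   q6     q3   q8 
   q7     q5   q9 
 * q8    q10   q8 
   q9    q11   q9 
 * q10   q12   q8 
   q11    q5  q13 
 * q12   q13   q8 
   q13   q13  q13 
(> = start, * = accepting)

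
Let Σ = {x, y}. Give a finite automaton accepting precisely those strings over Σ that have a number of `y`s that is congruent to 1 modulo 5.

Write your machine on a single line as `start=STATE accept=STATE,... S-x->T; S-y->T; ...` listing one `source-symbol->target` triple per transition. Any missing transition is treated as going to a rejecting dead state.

The only thing that matters is how many `y`s have appeared, reduced mod 5. Use one state per residue: s0 for 0, …, s4 for 4. Reading `y` moves to the next residue; anything else stays put. s1 is accepting.
With 5 states:
        x   y  
>  s0   s0  s1 
 * s1   s1  s2 
   s2   s2  s3 
   s3   s3  s4 
   s4   s4  s0 
(> = start, * = accepting)

start=s0; accept=s1; s0-x->s0; s0-y->s1; s1-x->s1; s1-y->s2; s2-x->s2; s2-y->s3; s3-x->s3; s3-y->s4; s4-x->s4; s4-y->s0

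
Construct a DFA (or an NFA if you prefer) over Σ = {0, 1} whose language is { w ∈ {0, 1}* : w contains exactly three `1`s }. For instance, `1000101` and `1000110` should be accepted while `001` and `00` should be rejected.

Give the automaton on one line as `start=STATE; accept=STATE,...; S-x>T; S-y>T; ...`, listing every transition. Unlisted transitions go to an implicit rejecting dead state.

start=A; accept=D; A-0>A; A-1>B; B-0>B; B-1>C; C-0>C; C-1>D; D-0>D; D-1>E; E-0>E; E-1>E

Count `1`s, saturating at 4: states A through D mean 0 through 3 `1`s seen; E means more than 3. Each `1` increments (capped at E); other symbols loop. Accept from {D}.
5 states suffice.
       0  1 
>  A   A  B 
   B   B  C 
   C   C  D 
 * D   D  E 
   E   E  E 
(> = start, * = accepting)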